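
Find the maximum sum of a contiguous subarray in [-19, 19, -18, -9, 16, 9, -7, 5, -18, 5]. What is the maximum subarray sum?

Using Kadane's algorithm on [-19, 19, -18, -9, 16, 9, -7, 5, -18, 5]:

Scanning through the array:
Position 1 (value 19): max_ending_here = 19, max_so_far = 19
Position 2 (value -18): max_ending_here = 1, max_so_far = 19
Position 3 (value -9): max_ending_here = -8, max_so_far = 19
Position 4 (value 16): max_ending_here = 16, max_so_far = 19
Position 5 (value 9): max_ending_here = 25, max_so_far = 25
Position 6 (value -7): max_ending_here = 18, max_so_far = 25
Position 7 (value 5): max_ending_here = 23, max_so_far = 25
Position 8 (value -18): max_ending_here = 5, max_so_far = 25
Position 9 (value 5): max_ending_here = 10, max_so_far = 25

Maximum subarray: [16, 9]
Maximum sum: 25

The maximum subarray is [16, 9] with sum 25. This subarray runs from index 4 to index 5.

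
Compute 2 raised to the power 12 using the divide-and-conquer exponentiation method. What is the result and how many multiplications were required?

Computing 2^12 by squaring (build up from 2^1; each line after the first costs one multiplication):

2^1 = 2
2^2 = (2^1)^2 = 2^2 = 4
2^3 = 2 * 2^2 = 2 * 4 = 8
2^6 = (2^3)^2 = 8^2 = 64
2^12 = (2^6)^2 = 64^2 = 4096

Result: 4096
Multiplications needed: 4 (4 lines after 2^1)

2^12 = 4096. Using exponentiation by squaring, this requires 4 multiplications. The key idea: if the exponent is even, square the half-power; if odd, multiply by the base once.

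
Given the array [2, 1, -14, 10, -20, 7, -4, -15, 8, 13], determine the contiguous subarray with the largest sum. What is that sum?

Using Kadane's algorithm on [2, 1, -14, 10, -20, 7, -4, -15, 8, 13]:

Scanning through the array:
Position 1 (value 1): max_ending_here = 3, max_so_far = 3
Position 2 (value -14): max_ending_here = -11, max_so_far = 3
Position 3 (value 10): max_ending_here = 10, max_so_far = 10
Position 4 (value -20): max_ending_here = -10, max_so_far = 10
Position 5 (value 7): max_ending_here = 7, max_so_far = 10
Position 6 (value -4): max_ending_here = 3, max_so_far = 10
Position 7 (value -15): max_ending_here = -12, max_so_far = 10
Position 8 (value 8): max_ending_here = 8, max_so_far = 10
Position 9 (value 13): max_ending_here = 21, max_so_far = 21

Maximum subarray: [8, 13]
Maximum sum: 21

The maximum subarray is [8, 13] with sum 21. This subarray runs from index 8 to index 9.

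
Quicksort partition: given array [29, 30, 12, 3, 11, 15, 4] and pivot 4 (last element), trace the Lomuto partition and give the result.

Lomuto partition with pivot = 4:

Initial array: [29, 30, 12, 3, 11, 15, 4]

arr[0]=29 > 4: no swap
arr[1]=30 > 4: no swap
arr[2]=12 > 4: no swap
arr[3]=3 <= 4: swap with position 0, array becomes [3, 30, 12, 29, 11, 15, 4]
arr[4]=11 > 4: no swap
arr[5]=15 > 4: no swap

Place pivot at position 1: [3, 4, 12, 29, 11, 15, 30]
Pivot position: 1

After partitioning with pivot 4, the array becomes [3, 4, 12, 29, 11, 15, 30]. The pivot is placed at index 1. All elements to the left of the pivot are <= 4, and all elements to the right are > 4.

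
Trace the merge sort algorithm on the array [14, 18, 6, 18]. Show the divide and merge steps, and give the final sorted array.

Merge sort trace:

Split: [14, 18, 6, 18] -> [14, 18] and [6, 18]
  Split: [14, 18] -> [14] and [18]
  Merge: [14] + [18] -> [14, 18]
  Split: [6, 18] -> [6] and [18]
  Merge: [6] + [18] -> [6, 18]
Merge: [14, 18] + [6, 18] -> [6, 14, 18, 18]

Final sorted array: [6, 14, 18, 18]

The merge sort proceeds by recursively splitting the array and merging sorted halves.
After all merges, the sorted array is [6, 14, 18, 18].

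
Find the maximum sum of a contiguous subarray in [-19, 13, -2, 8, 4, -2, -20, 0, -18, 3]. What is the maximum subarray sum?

Using Kadane's algorithm on [-19, 13, -2, 8, 4, -2, -20, 0, -18, 3]:

Scanning through the array:
Position 1 (value 13): max_ending_here = 13, max_so_far = 13
Position 2 (value -2): max_ending_here = 11, max_so_far = 13
Position 3 (value 8): max_ending_here = 19, max_so_far = 19
Position 4 (value 4): max_ending_here = 23, max_so_far = 23
Position 5 (value -2): max_ending_here = 21, max_so_far = 23
Position 6 (value -20): max_ending_here = 1, max_so_far = 23
Position 7 (value 0): max_ending_here = 1, max_so_far = 23
Position 8 (value -18): max_ending_here = -17, max_so_far = 23
Position 9 (value 3): max_ending_here = 3, max_so_far = 23

Maximum subarray: [13, -2, 8, 4]
Maximum sum: 23

The maximum subarray is [13, -2, 8, 4] with sum 23. This subarray runs from index 1 to index 4.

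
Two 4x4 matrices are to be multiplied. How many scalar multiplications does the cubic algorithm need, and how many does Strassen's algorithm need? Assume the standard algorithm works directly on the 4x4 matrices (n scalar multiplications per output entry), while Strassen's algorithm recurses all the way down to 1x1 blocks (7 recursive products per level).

Matrix multiplication for 4x4 matrices:

Standard algorithm: 4^3 = 64 multiplications
Strassen's algorithm: 7^(log2(4)) = 7^2 = 49 multiplications
Savings: 64 - 49 = 15 multiplications

Standard: 64 multiplications (4^3). Strassen: 49 multiplications (7^2). Strassen reduces 8 recursive multiplications to 7 at each level.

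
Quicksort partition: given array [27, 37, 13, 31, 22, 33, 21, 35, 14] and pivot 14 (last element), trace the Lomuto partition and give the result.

Lomuto partition with pivot = 14:

Initial array: [27, 37, 13, 31, 22, 33, 21, 35, 14]

arr[0]=27 > 14: no swap
arr[1]=37 > 14: no swap
arr[2]=13 <= 14: swap with position 0, array becomes [13, 37, 27, 31, 22, 33, 21, 35, 14]
arr[3]=31 > 14: no swap
arr[4]=22 > 14: no swap
arr[5]=33 > 14: no swap
arr[6]=21 > 14: no swap
arr[7]=35 > 14: no swap

Place pivot at position 1: [13, 14, 27, 31, 22, 33, 21, 35, 37]
Pivot position: 1

After partitioning with pivot 14, the array becomes [13, 14, 27, 31, 22, 33, 21, 35, 37]. The pivot is placed at index 1. All elements to the left of the pivot are <= 14, and all elements to the right are > 14.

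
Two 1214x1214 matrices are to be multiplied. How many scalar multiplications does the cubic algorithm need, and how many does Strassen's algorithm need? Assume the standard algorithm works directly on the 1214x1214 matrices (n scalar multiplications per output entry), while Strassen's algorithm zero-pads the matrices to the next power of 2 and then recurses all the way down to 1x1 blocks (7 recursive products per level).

Matrix multiplication for 1214x1214 matrices:

Strassen's algorithm requires power-of-2 dimensions. Pad 1214x1214 to 2048x2048 (next power of 2).

Standard algorithm: 1214^3 = 1789188344 multiplications
Strassen's algorithm: 7^(log2(2048)) = 7^11 = 1977326743 multiplications
Difference: 1789188344 - 1977326743 = -188138399 (Strassen uses MORE here due to padding overhead — for small or just-over-power-of-2 n, padding can outweigh the per-level savings)

Standard: 1789188344 multiplications (1214^3). Strassen: 1977326743 multiplications (7^11, after padding to 2048x2048). Strassen reduces 8 recursive multiplications to 7 at each level.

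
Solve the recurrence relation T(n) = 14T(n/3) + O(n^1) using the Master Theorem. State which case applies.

Master Theorem for T(n) = 14T(n/3) + O(n^1):

a = 14, b = 3, c = 1
log_b(a) = log_3(14) = 2.4022

Case 1: c = 1 < log_3(14) = 2.4022
T(n) = O(n^(log_3 14))

For T(n) = 14T(n/3) + O(n^1): log_3(14) = 2.4022. This is Case 1 of the Master Theorem (c < log_b(a), work dominated by leaves), giving O(n^(log_3 14)).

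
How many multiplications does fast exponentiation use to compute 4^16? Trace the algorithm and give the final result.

Computing 4^16 by squaring (build up from 4^1; each line after the first costs one multiplication):

4^1 = 4
4^2 = (4^1)^2 = 4^2 = 16
4^4 = (4^2)^2 = 16^2 = 256
4^8 = (4^4)^2 = 256^2 = 65536
4^16 = (4^8)^2 = 65536^2 = 4294967296

Result: 4294967296
Multiplications needed: 4 (4 lines after 4^1)

4^16 = 4294967296. Using exponentiation by squaring, this requires 4 multiplications. The key idea: if the exponent is even, square the half-power; if odd, multiply by the base once.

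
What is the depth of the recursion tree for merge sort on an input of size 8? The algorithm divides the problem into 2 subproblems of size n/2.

For divide and conquer with division factor 2:

Problem sizes at each level:
Level 0: 8
Level 1: 4
Level 2: 2
Level 3: 1

The root is level 0 and the size-1 base case is level 3 (the tree spans levels 0 through 3, i.e. 4 levels counting the root), so the depth is the number of divisions: log_2(8) = 3

The recursion tree depth is log_2(8) = 3. At each level, the problem size is divided by 2, so it takes 3 divisions to reduce to a base case of size 1. The algorithm makes 2 recursive calls at each level.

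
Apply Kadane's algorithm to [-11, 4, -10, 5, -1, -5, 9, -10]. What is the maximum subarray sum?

Using Kadane's algorithm on [-11, 4, -10, 5, -1, -5, 9, -10]:

Scanning through the array:
Position 1 (value 4): max_ending_here = 4, max_so_far = 4
Position 2 (value -10): max_ending_here = -6, max_so_far = 4
Position 3 (value 5): max_ending_here = 5, max_so_far = 5
Position 4 (value -1): max_ending_here = 4, max_so_far = 5
Position 5 (value -5): max_ending_here = -1, max_so_far = 5
Position 6 (value 9): max_ending_here = 9, max_so_far = 9
Position 7 (value -10): max_ending_here = -1, max_so_far = 9

Maximum subarray: [9]
Maximum sum: 9

The maximum subarray is [9] with sum 9. This subarray runs from index 6 to index 6.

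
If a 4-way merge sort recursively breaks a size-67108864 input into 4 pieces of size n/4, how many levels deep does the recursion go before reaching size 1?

For divide and conquer with division factor 4:

Problem sizes at each level:
Level 0: 67108864
Level 1: 16777216
Level 2: 4194304
Level 3: 1048576
Level 4: 262144
Level 5: 65536
Level 6: 16384
Level 7: 4096
Level 8: 1024
Level 9: 256
Level 10: 64
Level 11: 16
Level 12: 4
Level 13: 1

The root is level 0 and the size-1 base case is level 13 (the tree spans levels 0 through 13, i.e. 14 levels counting the root), so the depth is the number of divisions: log_4(67108864) = 13

The recursion tree depth is log_4(67108864) = 13. At each level, the problem size is divided by 4, so it takes 13 divisions to reduce to a base case of size 1. The algorithm makes 4 recursive calls at each level.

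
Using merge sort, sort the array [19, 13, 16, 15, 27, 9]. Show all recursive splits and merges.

Merge sort trace:

Split: [19, 13, 16, 15, 27, 9] -> [19, 13, 16] and [15, 27, 9]
  Split: [19, 13, 16] -> [19] and [13, 16]
    Split: [13, 16] -> [13] and [16]
    Merge: [13] + [16] -> [13, 16]
  Merge: [19] + [13, 16] -> [13, 16, 19]
  Split: [15, 27, 9] -> [15] and [27, 9]
    Split: [27, 9] -> [27] and [9]
    Merge: [27] + [9] -> [9, 27]
  Merge: [15] + [9, 27] -> [9, 15, 27]
Merge: [13, 16, 19] + [9, 15, 27] -> [9, 13, 15, 16, 19, 27]

Final sorted array: [9, 13, 15, 16, 19, 27]

The merge sort proceeds by recursively splitting the array and merging sorted halves.
After all merges, the sorted array is [9, 13, 15, 16, 19, 27].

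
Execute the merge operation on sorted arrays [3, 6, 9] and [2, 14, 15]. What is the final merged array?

Merging process:

Compare 3 vs 2: take 2 from right. Merged: [2]
Compare 3 vs 14: take 3 from left. Merged: [2, 3]
Compare 6 vs 14: take 6 from left. Merged: [2, 3, 6]
Compare 9 vs 14: take 9 from left. Merged: [2, 3, 6, 9]
Append remaining from right: [14, 15]. Merged: [2, 3, 6, 9, 14, 15]

Final merged array: [2, 3, 6, 9, 14, 15]
Total comparisons: 4

The merged array is [2, 3, 6, 9, 14, 15], requiring 4 comparisons. The merge step runs in O(n) time where n is the total number of elements.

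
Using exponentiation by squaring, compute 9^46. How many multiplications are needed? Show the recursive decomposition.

Computing 9^46 by squaring (build up from 9^1; each line after the first costs one multiplication):

9^1 = 9
9^2 = (9^1)^2 = 9^2 = 81
9^4 = (9^2)^2 = 81^2 = 6561
9^5 = 9 * 9^4 = 9 * 6561 = 59049
9^10 = (9^5)^2 = 59049^2 = 3486784401
9^11 = 9 * 9^10 = 9 * 3486784401 = 31381059609
9^22 = (9^11)^2 = 31381059609^2 = 984770902183611232881
9^23 = 9 * 9^22 = 9 * 984770902183611232881 = 8862938119652501095929
9^46 = (9^23)^2 = 8862938119652501095929^2 = 78551672112789411833022577315290546060373041

Result: 78551672112789411833022577315290546060373041
Multiplications needed: 8 (8 lines after 9^1)

9^46 = 78551672112789411833022577315290546060373041. Using exponentiation by squaring, this requires 8 multiplications. The key idea: if the exponent is even, square the half-power; if odd, multiply by the base once.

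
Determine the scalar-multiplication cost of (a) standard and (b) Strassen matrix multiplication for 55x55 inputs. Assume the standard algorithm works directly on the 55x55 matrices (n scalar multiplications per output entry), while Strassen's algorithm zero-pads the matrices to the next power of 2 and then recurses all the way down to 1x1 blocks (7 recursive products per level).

Matrix multiplication for 55x55 matrices:

Strassen's algorithm requires power-of-2 dimensions. Pad 55x55 to 64x64 (next power of 2).

Standard algorithm: 55^3 = 166375 multiplications
Strassen's algorithm: 7^(log2(64)) = 7^6 = 117649 multiplications
Savings: 166375 - 117649 = 48726 multiplications

Standard: 166375 multiplications (55^3). Strassen: 117649 multiplications (7^6, after padding to 64x64). Strassen reduces 8 recursive multiplications to 7 at each level.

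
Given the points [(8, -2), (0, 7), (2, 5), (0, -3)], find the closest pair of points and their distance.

Computing all pairwise distances among 4 points:

d((8, -2), (0, 7)) = 12.0416
d((8, -2), (2, 5)) = 9.2195
d((8, -2), (0, -3)) = 8.0623
d((0, 7), (2, 5)) = 2.8284 <-- minimum
d((0, 7), (0, -3)) = 10.0
d((2, 5), (0, -3)) = 8.2462

Closest pair: (0, 7) and (2, 5) with distance 2.8284

The closest pair is (0, 7) and (2, 5) with Euclidean distance 2.8284. For 4 points, brute-force pairwise comparison is shown above. For large n, the divide-and-conquer algorithm (sort by x, recurse on halves, check the dividing strip) achieves O(n log n).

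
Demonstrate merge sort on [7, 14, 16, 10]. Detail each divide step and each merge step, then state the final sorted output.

Merge sort trace:

Split: [7, 14, 16, 10] -> [7, 14] and [16, 10]
  Split: [7, 14] -> [7] and [14]
  Merge: [7] + [14] -> [7, 14]
  Split: [16, 10] -> [16] and [10]
  Merge: [16] + [10] -> [10, 16]
Merge: [7, 14] + [10, 16] -> [7, 10, 14, 16]

Final sorted array: [7, 10, 14, 16]

The merge sort proceeds by recursively splitting the array and merging sorted halves.
After all merges, the sorted array is [7, 10, 14, 16].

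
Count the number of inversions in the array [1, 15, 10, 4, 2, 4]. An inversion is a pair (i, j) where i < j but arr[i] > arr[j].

Finding inversions in [1, 15, 10, 4, 2, 4]:

(1, 2): arr[1]=15 > arr[2]=10
(1, 3): arr[1]=15 > arr[3]=4
(1, 4): arr[1]=15 > arr[4]=2
(1, 5): arr[1]=15 > arr[5]=4
(2, 3): arr[2]=10 > arr[3]=4
(2, 4): arr[2]=10 > arr[4]=2
(2, 5): arr[2]=10 > arr[5]=4
(3, 4): arr[3]=4 > arr[4]=2

Total inversions: 8

The array has 8 inversion(s): (1,2), (1,3), (1,4), (1,5), (2,3), (2,4), (2,5), (3,4). Each pair (i,j) satisfies i < j and arr[i] > arr[j].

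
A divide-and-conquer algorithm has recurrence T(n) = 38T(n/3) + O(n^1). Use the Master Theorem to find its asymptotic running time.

Master Theorem for T(n) = 38T(n/3) + O(n^1):

a = 38, b = 3, c = 1
log_b(a) = log_3(38) = 3.3111

Case 1: c = 1 < log_3(38) = 3.3111
T(n) = O(n^(log_3 38))

For T(n) = 38T(n/3) + O(n^1): log_3(38) = 3.3111. This is Case 1 of the Master Theorem (c < log_b(a), work dominated by leaves), giving O(n^(log_3 38)).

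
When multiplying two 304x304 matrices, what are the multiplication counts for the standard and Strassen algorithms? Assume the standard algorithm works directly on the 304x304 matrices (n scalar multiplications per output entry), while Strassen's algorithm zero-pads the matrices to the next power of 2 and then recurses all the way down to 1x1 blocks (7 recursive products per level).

Matrix multiplication for 304x304 matrices:

Strassen's algorithm requires power-of-2 dimensions. Pad 304x304 to 512x512 (next power of 2).

Standard algorithm: 304^3 = 28094464 multiplications
Strassen's algorithm: 7^(log2(512)) = 7^9 = 40353607 multiplications
Difference: 28094464 - 40353607 = -12259143 (Strassen uses MORE here due to padding overhead — for small or just-over-power-of-2 n, padding can outweigh the per-level savings)

Standard: 28094464 multiplications (304^3). Strassen: 40353607 multiplications (7^9, after padding to 512x512). Strassen reduces 8 recursive multiplications to 7 at each level.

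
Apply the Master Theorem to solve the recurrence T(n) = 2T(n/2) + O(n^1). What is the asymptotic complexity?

Master Theorem for T(n) = 2T(n/2) + O(n^1):

a = 2, b = 2, c = 1
log_b(a) = log_2(2) = 1.0000

Case 2: c = 1 = log_2(2) = 1.0000
T(n) = O(n^1 log n) = O(n log n)

For T(n) = 2T(n/2) + O(n^1): log_2(2) = 1.0000. This is Case 2 of the Master Theorem (c = log_b(a), equal work at all levels), giving O(n log n).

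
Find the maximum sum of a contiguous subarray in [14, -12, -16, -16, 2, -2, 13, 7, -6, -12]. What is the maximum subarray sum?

Using Kadane's algorithm on [14, -12, -16, -16, 2, -2, 13, 7, -6, -12]:

Scanning through the array:
Position 1 (value -12): max_ending_here = 2, max_so_far = 14
Position 2 (value -16): max_ending_here = -14, max_so_far = 14
Position 3 (value -16): max_ending_here = -16, max_so_far = 14
Position 4 (value 2): max_ending_here = 2, max_so_far = 14
Position 5 (value -2): max_ending_here = 0, max_so_far = 14
Position 6 (value 13): max_ending_here = 13, max_so_far = 14
Position 7 (value 7): max_ending_here = 20, max_so_far = 20
Position 8 (value -6): max_ending_here = 14, max_so_far = 20
Position 9 (value -12): max_ending_here = 2, max_so_far = 20

Maximum subarray: [2, -2, 13, 7]
Maximum sum: 20

The maximum subarray is [2, -2, 13, 7] with sum 20. This subarray runs from index 4 to index 7.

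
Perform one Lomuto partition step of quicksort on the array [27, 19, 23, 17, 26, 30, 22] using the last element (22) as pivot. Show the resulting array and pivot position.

Lomuto partition with pivot = 22:

Initial array: [27, 19, 23, 17, 26, 30, 22]

arr[0]=27 > 22: no swap
arr[1]=19 <= 22: swap with position 0, array becomes [19, 27, 23, 17, 26, 30, 22]
arr[2]=23 > 22: no swap
arr[3]=17 <= 22: swap with position 1, array becomes [19, 17, 23, 27, 26, 30, 22]
arr[4]=26 > 22: no swap
arr[5]=30 > 22: no swap

Place pivot at position 2: [19, 17, 22, 27, 26, 30, 23]
Pivot position: 2

After partitioning with pivot 22, the array becomes [19, 17, 22, 27, 26, 30, 23]. The pivot is placed at index 2. All elements to the left of the pivot are <= 22, and all elements to the right are > 22.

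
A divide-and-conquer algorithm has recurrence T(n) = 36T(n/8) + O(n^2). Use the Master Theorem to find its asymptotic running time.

Master Theorem for T(n) = 36T(n/8) + O(n^2):

a = 36, b = 8, c = 2
log_b(a) = log_8(36) = 1.7233

Case 3: c = 2 > log_8(36) = 1.7233
T(n) = O(n^2) = O(n^2)

For T(n) = 36T(n/8) + O(n^2): log_8(36) = 1.7233. This is Case 3 of the Master Theorem (c > log_b(a), work dominated by root), giving O(n^2).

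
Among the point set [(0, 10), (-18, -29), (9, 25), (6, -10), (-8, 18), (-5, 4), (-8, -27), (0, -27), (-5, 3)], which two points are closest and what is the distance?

Computing all pairwise distances among 9 points:

d((0, 10), (-18, -29)) = 42.9535
d((0, 10), (9, 25)) = 17.4929
d((0, 10), (6, -10)) = 20.8806
d((0, 10), (-8, 18)) = 11.3137
d((0, 10), (-5, 4)) = 7.8102
d((0, 10), (-8, -27)) = 37.855
d((0, 10), (0, -27)) = 37.0
d((0, 10), (-5, 3)) = 8.6023
d((-18, -29), (9, 25)) = 60.3738
d((-18, -29), (6, -10)) = 30.6105
d((-18, -29), (-8, 18)) = 48.0521
d((-18, -29), (-5, 4)) = 35.4683
d((-18, -29), (-8, -27)) = 10.198
d((-18, -29), (0, -27)) = 18.1108
d((-18, -29), (-5, 3)) = 34.5398
d((9, 25), (6, -10)) = 35.1283
d((9, 25), (-8, 18)) = 18.3848
d((9, 25), (-5, 4)) = 25.2389
d((9, 25), (-8, -27)) = 54.7083
d((9, 25), (0, -27)) = 52.7731
d((9, 25), (-5, 3)) = 26.0768
d((6, -10), (-8, 18)) = 31.305
d((6, -10), (-5, 4)) = 17.8045
d((6, -10), (-8, -27)) = 22.0227
d((6, -10), (0, -27)) = 18.0278
d((6, -10), (-5, 3)) = 17.0294
d((-8, 18), (-5, 4)) = 14.3178
d((-8, 18), (-8, -27)) = 45.0
d((-8, 18), (0, -27)) = 45.7056
d((-8, 18), (-5, 3)) = 15.2971
d((-5, 4), (-8, -27)) = 31.1448
d((-5, 4), (0, -27)) = 31.4006
d((-5, 4), (-5, 3)) = 1.0 <-- minimum
d((-8, -27), (0, -27)) = 8.0
d((-8, -27), (-5, 3)) = 30.1496
d((0, -27), (-5, 3)) = 30.4138

Closest pair: (-5, 4) and (-5, 3) with distance 1.0

The closest pair is (-5, 4) and (-5, 3) with Euclidean distance 1.0. For 9 points, brute-force pairwise comparison is shown above. For large n, the divide-and-conquer algorithm (sort by x, recurse on halves, check the dividing strip) achieves O(n log n).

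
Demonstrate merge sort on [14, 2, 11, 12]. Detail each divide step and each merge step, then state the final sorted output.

Merge sort trace:

Split: [14, 2, 11, 12] -> [14, 2] and [11, 12]
  Split: [14, 2] -> [14] and [2]
  Merge: [14] + [2] -> [2, 14]
  Split: [11, 12] -> [11] and [12]
  Merge: [11] + [12] -> [11, 12]
Merge: [2, 14] + [11, 12] -> [2, 11, 12, 14]

Final sorted array: [2, 11, 12, 14]

The merge sort proceeds by recursively splitting the array and merging sorted halves.
After all merges, the sorted array is [2, 11, 12, 14].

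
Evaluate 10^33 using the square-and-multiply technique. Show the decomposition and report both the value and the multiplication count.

Computing 10^33 by squaring (build up from 10^1; each line after the first costs one multiplication):

10^1 = 10
10^2 = (10^1)^2 = 10^2 = 100
10^4 = (10^2)^2 = 100^2 = 10000
10^8 = (10^4)^2 = 10000^2 = 100000000
10^16 = (10^8)^2 = 100000000^2 = 10000000000000000
10^32 = (10^16)^2 = 10000000000000000^2 = 100000000000000000000000000000000
10^33 = 10 * 10^32 = 10 * 100000000000000000000000000000000 = 1000000000000000000000000000000000

Result: 1000000000000000000000000000000000
Multiplications needed: 6 (6 lines after 10^1)

10^33 = 1000000000000000000000000000000000. Using exponentiation by squaring, this requires 6 multiplications. The key idea: if the exponent is even, square the half-power; if odd, multiply by the base once.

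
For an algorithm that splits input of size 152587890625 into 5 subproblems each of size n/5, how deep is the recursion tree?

For divide and conquer with division factor 5:

Problem sizes at each level:
Level 0: 152587890625
Level 1: 30517578125
Level 2: 6103515625
Level 3: 1220703125
Level 4: 244140625
Level 5: 48828125
Level 6: 9765625
Level 7: 1953125
Level 8: 390625
Level 9: 78125
Level 10: 15625
Level 11: 3125
Level 12: 625
Level 13: 125
Level 14: 25
Level 15: 5
Level 16: 1

The root is level 0 and the size-1 base case is level 16 (the tree spans levels 0 through 16, i.e. 17 levels counting the root), so the depth is the number of divisions: log_5(152587890625) = 16

The recursion tree depth is log_5(152587890625) = 16. At each level, the problem size is divided by 5, so it takes 16 divisions to reduce to a base case of size 1. The algorithm makes 5 recursive calls at each level.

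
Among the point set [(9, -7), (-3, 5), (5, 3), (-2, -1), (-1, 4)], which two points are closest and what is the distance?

Computing all pairwise distances among 5 points:

d((9, -7), (-3, 5)) = 16.9706
d((9, -7), (5, 3)) = 10.7703
d((9, -7), (-2, -1)) = 12.53
d((9, -7), (-1, 4)) = 14.8661
d((-3, 5), (5, 3)) = 8.2462
d((-3, 5), (-2, -1)) = 6.0828
d((-3, 5), (-1, 4)) = 2.2361 <-- minimum
d((5, 3), (-2, -1)) = 8.0623
d((5, 3), (-1, 4)) = 6.0828
d((-2, -1), (-1, 4)) = 5.099

Closest pair: (-3, 5) and (-1, 4) with distance 2.2361

The closest pair is (-3, 5) and (-1, 4) with Euclidean distance 2.2361. For 5 points, brute-force pairwise comparison is shown above. For large n, the divide-and-conquer algorithm (sort by x, recurse on halves, check the dividing strip) achieves O(n log n).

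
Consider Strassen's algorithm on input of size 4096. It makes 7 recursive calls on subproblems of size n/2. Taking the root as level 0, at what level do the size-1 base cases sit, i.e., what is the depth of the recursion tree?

For divide and conquer with division factor 2:

Problem sizes at each level:
Level 0: 4096
Level 1: 2048
Level 2: 1024
Level 3: 512
Level 4: 256
Level 5: 128
Level 6: 64
Level 7: 32
Level 8: 16
Level 9: 8
Level 10: 4
Level 11: 2
Level 12: 1

The root is level 0 and the size-1 base case is level 12 (the tree spans levels 0 through 12, i.e. 13 levels counting the root), so the depth is the number of divisions: log_2(4096) = 12

The recursion tree depth is log_2(4096) = 12. At each level, the problem size is divided by 2, so it takes 12 divisions to reduce to a base case of size 1. The algorithm makes 7 recursive calls at each level.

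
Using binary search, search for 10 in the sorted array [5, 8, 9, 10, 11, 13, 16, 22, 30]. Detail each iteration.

Binary search for 10 in [5, 8, 9, 10, 11, 13, 16, 22, 30]:

lo=0, hi=8, mid=4, arr[mid]=11 -> 11 > 10, search left half
lo=0, hi=3, mid=1, arr[mid]=8 -> 8 < 10, search right half
lo=2, hi=3, mid=2, arr[mid]=9 -> 9 < 10, search right half
lo=3, hi=3, mid=3, arr[mid]=10 -> Found target at index 3!

Binary search finds 10 at index 3 after 4 comparisons. The search repeatedly halves the search space by comparing with the middle element.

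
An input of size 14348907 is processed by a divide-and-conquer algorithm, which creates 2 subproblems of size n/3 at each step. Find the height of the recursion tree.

For divide and conquer with division factor 3:

Problem sizes at each level:
Level 0: 14348907
Level 1: 4782969
Level 2: 1594323
Level 3: 531441
Level 4: 177147
Level 5: 59049
Level 6: 19683
Level 7: 6561
Level 8: 2187
Level 9: 729
Level 10: 243
Level 11: 81
Level 12: 27
Level 13: 9
Level 14: 3
Level 15: 1

The root is level 0 and the size-1 base case is level 15 (the tree spans levels 0 through 15, i.e. 16 levels counting the root), so the depth is the number of divisions: log_3(14348907) = 15

The recursion tree depth is log_3(14348907) = 15. At each level, the problem size is divided by 3, so it takes 15 divisions to reduce to a base case of size 1. The algorithm makes 2 recursive calls at each level.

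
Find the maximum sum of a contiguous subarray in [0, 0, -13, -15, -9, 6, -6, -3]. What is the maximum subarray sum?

Using Kadane's algorithm on [0, 0, -13, -15, -9, 6, -6, -3]:

Scanning through the array:
Position 1 (value 0): max_ending_here = 0, max_so_far = 0
Position 2 (value -13): max_ending_here = -13, max_so_far = 0
Position 3 (value -15): max_ending_here = -15, max_so_far = 0
Position 4 (value -9): max_ending_here = -9, max_so_far = 0
Position 5 (value 6): max_ending_here = 6, max_so_far = 6
Position 6 (value -6): max_ending_here = 0, max_so_far = 6
Position 7 (value -3): max_ending_here = -3, max_so_far = 6

Maximum subarray: [6]
Maximum sum: 6

The maximum subarray is [6] with sum 6. This subarray runs from index 5 to index 5.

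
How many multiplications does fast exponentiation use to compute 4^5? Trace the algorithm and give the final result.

Computing 4^5 by squaring (build up from 4^1; each line after the first costs one multiplication):

4^1 = 4
4^2 = (4^1)^2 = 4^2 = 16
4^4 = (4^2)^2 = 16^2 = 256
4^5 = 4 * 4^4 = 4 * 256 = 1024

Result: 1024
Multiplications needed: 3 (3 lines after 4^1)

4^5 = 1024. Using exponentiation by squaring, this requires 3 multiplications. The key idea: if the exponent is even, square the half-power; if odd, multiply by the base once.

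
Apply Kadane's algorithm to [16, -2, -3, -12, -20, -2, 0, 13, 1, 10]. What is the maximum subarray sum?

Using Kadane's algorithm on [16, -2, -3, -12, -20, -2, 0, 13, 1, 10]:

Scanning through the array:
Position 1 (value -2): max_ending_here = 14, max_so_far = 16
Position 2 (value -3): max_ending_here = 11, max_so_far = 16
Position 3 (value -12): max_ending_here = -1, max_so_far = 16
Position 4 (value -20): max_ending_here = -20, max_so_far = 16
Position 5 (value -2): max_ending_here = -2, max_so_far = 16
Position 6 (value 0): max_ending_here = 0, max_so_far = 16
Position 7 (value 13): max_ending_here = 13, max_so_far = 16
Position 8 (value 1): max_ending_here = 14, max_so_far = 16
Position 9 (value 10): max_ending_here = 24, max_so_far = 24

Maximum subarray: [0, 13, 1, 10]
Maximum sum: 24

The maximum subarray is [0, 13, 1, 10] with sum 24. This subarray runs from index 6 to index 9.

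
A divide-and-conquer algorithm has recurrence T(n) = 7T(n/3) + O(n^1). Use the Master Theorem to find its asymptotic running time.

Master Theorem for T(n) = 7T(n/3) + O(n^1):

a = 7, b = 3, c = 1
log_b(a) = log_3(7) = 1.7712

Case 1: c = 1 < log_3(7) = 1.7712
T(n) = O(n^(log_3 7))

For T(n) = 7T(n/3) + O(n^1): log_3(7) = 1.7712. This is Case 1 of the Master Theorem (c < log_b(a), work dominated by leaves), giving O(n^(log_3 7)).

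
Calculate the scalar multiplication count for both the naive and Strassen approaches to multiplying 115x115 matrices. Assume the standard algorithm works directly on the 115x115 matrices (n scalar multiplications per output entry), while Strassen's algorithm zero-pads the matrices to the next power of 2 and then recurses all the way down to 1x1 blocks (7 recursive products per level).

Matrix multiplication for 115x115 matrices:

Strassen's algorithm requires power-of-2 dimensions. Pad 115x115 to 128x128 (next power of 2).

Standard algorithm: 115^3 = 1520875 multiplications
Strassen's algorithm: 7^(log2(128)) = 7^7 = 823543 multiplications
Savings: 1520875 - 823543 = 697332 multiplications

Standard: 1520875 multiplications (115^3). Strassen: 823543 multiplications (7^7, after padding to 128x128). Strassen reduces 8 recursive multiplications to 7 at each level.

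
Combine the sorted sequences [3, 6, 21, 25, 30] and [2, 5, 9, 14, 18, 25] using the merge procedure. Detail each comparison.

Merging process:

Compare 3 vs 2: take 2 from right. Merged: [2]
Compare 3 vs 5: take 3 from left. Merged: [2, 3]
Compare 6 vs 5: take 5 from right. Merged: [2, 3, 5]
Compare 6 vs 9: take 6 from left. Merged: [2, 3, 5, 6]
Compare 21 vs 9: take 9 from right. Merged: [2, 3, 5, 6, 9]
Compare 21 vs 14: take 14 from right. Merged: [2, 3, 5, 6, 9, 14]
Compare 21 vs 18: take 18 from right. Merged: [2, 3, 5, 6, 9, 14, 18]
Compare 21 vs 25: take 21 from left. Merged: [2, 3, 5, 6, 9, 14, 18, 21]
Compare 25 vs 25: take 25 from left. Merged: [2, 3, 5, 6, 9, 14, 18, 21, 25]
Compare 30 vs 25: take 25 from right. Merged: [2, 3, 5, 6, 9, 14, 18, 21, 25, 25]
Append remaining from left: [30]. Merged: [2, 3, 5, 6, 9, 14, 18, 21, 25, 25, 30]

Final merged array: [2, 3, 5, 6, 9, 14, 18, 21, 25, 25, 30]
Total comparisons: 10

The merged array is [2, 3, 5, 6, 9, 14, 18, 21, 25, 25, 30], requiring 10 comparisons. The merge step runs in O(n) time where n is the total number of elements.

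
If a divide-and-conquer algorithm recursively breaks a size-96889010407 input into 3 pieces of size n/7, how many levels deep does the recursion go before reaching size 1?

For divide and conquer with division factor 7:

Problem sizes at each level:
Level 0: 96889010407
Level 1: 13841287201
Level 2: 1977326743
Level 3: 282475249
Level 4: 40353607
Level 5: 5764801
Level 6: 823543
Level 7: 117649
Level 8: 16807
Level 9: 2401
Level 10: 343
Level 11: 49
Level 12: 7
Level 13: 1

The root is level 0 and the size-1 base case is level 13 (the tree spans levels 0 through 13, i.e. 14 levels counting the root), so the depth is the number of divisions: log_7(96889010407) = 13

The recursion tree depth is log_7(96889010407) = 13. At each level, the problem size is divided by 7, so it takes 13 divisions to reduce to a base case of size 1. The algorithm makes 3 recursive calls at each level.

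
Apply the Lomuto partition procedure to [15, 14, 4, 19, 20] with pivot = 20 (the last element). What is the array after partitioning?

Lomuto partition with pivot = 20:

Initial array: [15, 14, 4, 19, 20]

arr[0]=15 <= 20: swap with position 0, array becomes [15, 14, 4, 19, 20]
arr[1]=14 <= 20: swap with position 1, array becomes [15, 14, 4, 19, 20]
arr[2]=4 <= 20: swap with position 2, array becomes [15, 14, 4, 19, 20]
arr[3]=19 <= 20: swap with position 3, array becomes [15, 14, 4, 19, 20]

Place pivot at position 4: [15, 14, 4, 19, 20]
Pivot position: 4

After partitioning with pivot 20, the array becomes [15, 14, 4, 19, 20]. The pivot is placed at index 4. All elements to the left of the pivot are <= 20, and all elements to the right are > 20.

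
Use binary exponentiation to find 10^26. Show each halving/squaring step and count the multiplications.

Computing 10^26 by squaring (build up from 10^1; each line after the first costs one multiplication):

10^1 = 10
10^2 = (10^1)^2 = 10^2 = 100
10^3 = 10 * 10^2 = 10 * 100 = 1000
10^6 = (10^3)^2 = 1000^2 = 1000000
10^12 = (10^6)^2 = 1000000^2 = 1000000000000
10^13 = 10 * 10^12 = 10 * 1000000000000 = 10000000000000
10^26 = (10^13)^2 = 10000000000000^2 = 100000000000000000000000000

Result: 100000000000000000000000000
Multiplications needed: 6 (6 lines after 10^1)

10^26 = 100000000000000000000000000. Using exponentiation by squaring, this requires 6 multiplications. The key idea: if the exponent is even, square the half-power; if odd, multiply by the base once.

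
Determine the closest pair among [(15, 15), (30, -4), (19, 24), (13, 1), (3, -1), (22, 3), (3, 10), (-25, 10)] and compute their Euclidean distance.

Computing all pairwise distances among 8 points:

d((15, 15), (30, -4)) = 24.2074
d((15, 15), (19, 24)) = 9.8489
d((15, 15), (13, 1)) = 14.1421
d((15, 15), (3, -1)) = 20.0
d((15, 15), (22, 3)) = 13.8924
d((15, 15), (3, 10)) = 13.0
d((15, 15), (-25, 10)) = 40.3113
d((30, -4), (19, 24)) = 30.0832
d((30, -4), (13, 1)) = 17.72
d((30, -4), (3, -1)) = 27.1662
d((30, -4), (22, 3)) = 10.6301
d((30, -4), (3, 10)) = 30.4138
d((30, -4), (-25, 10)) = 56.7539
d((19, 24), (13, 1)) = 23.7697
d((19, 24), (3, -1)) = 29.6816
d((19, 24), (22, 3)) = 21.2132
d((19, 24), (3, 10)) = 21.2603
d((19, 24), (-25, 10)) = 46.1736
d((13, 1), (3, -1)) = 10.198
d((13, 1), (22, 3)) = 9.2195 <-- minimum
d((13, 1), (3, 10)) = 13.4536
d((13, 1), (-25, 10)) = 39.0512
d((3, -1), (22, 3)) = 19.4165
d((3, -1), (3, 10)) = 11.0
d((3, -1), (-25, 10)) = 30.0832
d((22, 3), (3, 10)) = 20.2485
d((22, 3), (-25, 10)) = 47.5184
d((3, 10), (-25, 10)) = 28.0

Closest pair: (13, 1) and (22, 3) with distance 9.2195

The closest pair is (13, 1) and (22, 3) with Euclidean distance 9.2195. For 8 points, brute-force pairwise comparison is shown above. For large n, the divide-and-conquer algorithm (sort by x, recurse on halves, check the dividing strip) achieves O(n log n).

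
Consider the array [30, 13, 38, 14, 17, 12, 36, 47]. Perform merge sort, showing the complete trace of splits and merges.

Merge sort trace:

Split: [30, 13, 38, 14, 17, 12, 36, 47] -> [30, 13, 38, 14] and [17, 12, 36, 47]
  Split: [30, 13, 38, 14] -> [30, 13] and [38, 14]
    Split: [30, 13] -> [30] and [13]
    Merge: [30] + [13] -> [13, 30]
    Split: [38, 14] -> [38] and [14]
    Merge: [38] + [14] -> [14, 38]
  Merge: [13, 30] + [14, 38] -> [13, 14, 30, 38]
  Split: [17, 12, 36, 47] -> [17, 12] and [36, 47]
    Split: [17, 12] -> [17] and [12]
    Merge: [17] + [12] -> [12, 17]
    Split: [36, 47] -> [36] and [47]
    Merge: [36] + [47] -> [36, 47]
  Merge: [12, 17] + [36, 47] -> [12, 17, 36, 47]
Merge: [13, 14, 30, 38] + [12, 17, 36, 47] -> [12, 13, 14, 17, 30, 36, 38, 47]

Final sorted array: [12, 13, 14, 17, 30, 36, 38, 47]

The merge sort proceeds by recursively splitting the array and merging sorted halves.
After all merges, the sorted array is [12, 13, 14, 17, 30, 36, 38, 47].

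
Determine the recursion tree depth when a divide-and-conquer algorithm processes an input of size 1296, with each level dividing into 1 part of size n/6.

For divide and conquer with division factor 6:

Problem sizes at each level:
Level 0: 1296
Level 1: 216
Level 2: 36
Level 3: 6
Level 4: 1

The root is level 0 and the size-1 base case is level 4 (the tree spans levels 0 through 4, i.e. 5 levels counting the root), so the depth is the number of divisions: log_6(1296) = 4

The recursion tree depth is log_6(1296) = 4. At each level, the problem size is divided by 6, so it takes 4 divisions to reduce to a base case of size 1. The algorithm makes 1 recursive call at each level.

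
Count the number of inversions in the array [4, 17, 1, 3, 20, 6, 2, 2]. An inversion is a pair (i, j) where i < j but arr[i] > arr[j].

Finding inversions in [4, 17, 1, 3, 20, 6, 2, 2]:

(0, 2): arr[0]=4 > arr[2]=1
(0, 3): arr[0]=4 > arr[3]=3
(0, 6): arr[0]=4 > arr[6]=2
(0, 7): arr[0]=4 > arr[7]=2
(1, 2): arr[1]=17 > arr[2]=1
(1, 3): arr[1]=17 > arr[3]=3
(1, 5): arr[1]=17 > arr[5]=6
(1, 6): arr[1]=17 > arr[6]=2
(1, 7): arr[1]=17 > arr[7]=2
(3, 6): arr[3]=3 > arr[6]=2
(3, 7): arr[3]=3 > arr[7]=2
(4, 5): arr[4]=20 > arr[5]=6
(4, 6): arr[4]=20 > arr[6]=2
(4, 7): arr[4]=20 > arr[7]=2
(5, 6): arr[5]=6 > arr[6]=2
(5, 7): arr[5]=6 > arr[7]=2

Total inversions: 16

The array has 16 inversion(s): (0,2), (0,3), (0,6), (0,7), (1,2), (1,3), (1,5), (1,6), (1,7), (3,6), (3,7), (4,5), (4,6), (4,7), (5,6), (5,7). Each pair (i,j) satisfies i < j and arr[i] > arr[j].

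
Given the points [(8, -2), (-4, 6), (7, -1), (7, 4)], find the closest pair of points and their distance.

Computing all pairwise distances among 4 points:

d((8, -2), (-4, 6)) = 14.4222
d((8, -2), (7, -1)) = 1.4142 <-- minimum
d((8, -2), (7, 4)) = 6.0828
d((-4, 6), (7, -1)) = 13.0384
d((-4, 6), (7, 4)) = 11.1803
d((7, -1), (7, 4)) = 5.0

Closest pair: (8, -2) and (7, -1) with distance 1.4142

The closest pair is (8, -2) and (7, -1) with Euclidean distance 1.4142. For 4 points, brute-force pairwise comparison is shown above. For large n, the divide-and-conquer algorithm (sort by x, recurse on halves, check the dividing strip) achieves O(n log n).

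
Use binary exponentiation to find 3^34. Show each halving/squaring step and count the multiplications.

Computing 3^34 by squaring (build up from 3^1; each line after the first costs one multiplication):

3^1 = 3
3^2 = (3^1)^2 = 3^2 = 9
3^4 = (3^2)^2 = 9^2 = 81
3^8 = (3^4)^2 = 81^2 = 6561
3^16 = (3^8)^2 = 6561^2 = 43046721
3^17 = 3 * 3^16 = 3 * 43046721 = 129140163
3^34 = (3^17)^2 = 129140163^2 = 16677181699666569

Result: 16677181699666569
Multiplications needed: 6 (6 lines after 3^1)

3^34 = 16677181699666569. Using exponentiation by squaring, this requires 6 multiplications. The key idea: if the exponent is even, square the half-power; if odd, multiply by the base once.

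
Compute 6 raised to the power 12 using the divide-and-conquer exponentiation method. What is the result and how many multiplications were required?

Computing 6^12 by squaring (build up from 6^1; each line after the first costs one multiplication):

6^1 = 6
6^2 = (6^1)^2 = 6^2 = 36
6^3 = 6 * 6^2 = 6 * 36 = 216
6^6 = (6^3)^2 = 216^2 = 46656
6^12 = (6^6)^2 = 46656^2 = 2176782336

Result: 2176782336
Multiplications needed: 4 (4 lines after 6^1)

6^12 = 2176782336. Using exponentiation by squaring, this requires 4 multiplications. The key idea: if the exponent is even, square the half-power; if odd, multiply by the base once.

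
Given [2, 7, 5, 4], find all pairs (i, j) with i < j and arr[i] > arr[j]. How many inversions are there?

Finding inversions in [2, 7, 5, 4]:

(1, 2): arr[1]=7 > arr[2]=5
(1, 3): arr[1]=7 > arr[3]=4
(2, 3): arr[2]=5 > arr[3]=4

Total inversions: 3

The array has 3 inversion(s): (1,2), (1,3), (2,3). Each pair (i,j) satisfies i < j and arr[i] > arr[j].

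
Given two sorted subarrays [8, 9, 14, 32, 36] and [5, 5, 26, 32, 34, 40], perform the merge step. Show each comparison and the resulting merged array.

Merging process:

Compare 8 vs 5: take 5 from right. Merged: [5]
Compare 8 vs 5: take 5 from right. Merged: [5, 5]
Compare 8 vs 26: take 8 from left. Merged: [5, 5, 8]
Compare 9 vs 26: take 9 from left. Merged: [5, 5, 8, 9]
Compare 14 vs 26: take 14 from left. Merged: [5, 5, 8, 9, 14]
Compare 32 vs 26: take 26 from right. Merged: [5, 5, 8, 9, 14, 26]
Compare 32 vs 32: take 32 from left. Merged: [5, 5, 8, 9, 14, 26, 32]
Compare 36 vs 32: take 32 from right. Merged: [5, 5, 8, 9, 14, 26, 32, 32]
Compare 36 vs 34: take 34 from right. Merged: [5, 5, 8, 9, 14, 26, 32, 32, 34]
Compare 36 vs 40: take 36 from left. Merged: [5, 5, 8, 9, 14, 26, 32, 32, 34, 36]
Append remaining from right: [40]. Merged: [5, 5, 8, 9, 14, 26, 32, 32, 34, 36, 40]

Final merged array: [5, 5, 8, 9, 14, 26, 32, 32, 34, 36, 40]
Total comparisons: 10

The merged array is [5, 5, 8, 9, 14, 26, 32, 32, 34, 36, 40], requiring 10 comparisons. The merge step runs in O(n) time where n is the total number of elements.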